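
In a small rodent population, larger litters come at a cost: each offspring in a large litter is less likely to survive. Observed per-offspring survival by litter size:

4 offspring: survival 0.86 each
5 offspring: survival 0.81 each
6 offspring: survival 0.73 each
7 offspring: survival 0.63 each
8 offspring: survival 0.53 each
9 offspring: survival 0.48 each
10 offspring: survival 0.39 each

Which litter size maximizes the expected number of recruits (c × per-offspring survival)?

Expected recruits = c × s(c):
  c=4: 4 × 0.86 = 3.440
  c=5: 5 × 0.81 = 4.050
  c=6: 6 × 0.73 = 4.380
  c=7: 7 × 0.63 = 4.410
  c=8: 8 × 0.53 = 4.240
  c=9: 9 × 0.48 = 4.320
  c=10: 10 × 0.39 = 3.900
Maximum at c = 7 (4.410 recruits).

7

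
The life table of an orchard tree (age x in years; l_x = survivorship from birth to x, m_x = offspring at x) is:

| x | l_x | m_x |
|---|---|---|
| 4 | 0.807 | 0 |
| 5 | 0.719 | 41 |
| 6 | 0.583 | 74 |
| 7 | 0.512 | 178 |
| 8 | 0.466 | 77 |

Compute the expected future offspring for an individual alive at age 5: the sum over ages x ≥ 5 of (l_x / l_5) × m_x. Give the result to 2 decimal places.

277.66

l_5 = 0.719. Conditional survival from age 5 to x is l_x / l_5.
  x=5: (0.719/0.719) × 41 = 41.0000
  x=6: (0.583/0.719) × 74 = 60.0028
  x=7: (0.512/0.719) × 178 = 126.7538
  x=8: (0.466/0.719) × 77 = 49.9054
Sum = 41.0000 + 60.0028 + 126.7538 + 49.9054 = 277.6620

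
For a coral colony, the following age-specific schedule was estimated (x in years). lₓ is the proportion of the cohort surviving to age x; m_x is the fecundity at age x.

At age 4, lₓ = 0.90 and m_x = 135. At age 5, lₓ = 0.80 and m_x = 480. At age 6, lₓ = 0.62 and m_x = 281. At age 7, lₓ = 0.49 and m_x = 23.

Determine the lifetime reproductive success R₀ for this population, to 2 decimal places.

R₀ = Σ lₓ m_x:
  age 4: 0.90 × 135 = 121.5000
  age 5: 0.80 × 480 = 384.0000
  age 6: 0.62 × 281 = 174.2200
  age 7: 0.49 × 23 = 11.2700
R₀ = 121.5000 + 384.0000 + 174.2200 + 11.2700 = 690.9900

690.99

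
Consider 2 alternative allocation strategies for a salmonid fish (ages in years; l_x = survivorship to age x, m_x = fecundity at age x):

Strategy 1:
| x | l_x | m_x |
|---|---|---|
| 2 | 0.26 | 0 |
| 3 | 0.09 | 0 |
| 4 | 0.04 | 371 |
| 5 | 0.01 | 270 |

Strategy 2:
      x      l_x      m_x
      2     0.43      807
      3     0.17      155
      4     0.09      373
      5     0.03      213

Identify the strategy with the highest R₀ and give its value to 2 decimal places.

Strategy 1: R₀ = 0.26×0 + 0.09×0 + 0.04×371 + 0.01×270 = 17.5400
Strategy 2: R₀ = 0.43×807 + 0.17×155 + 0.09×373 + 0.03×213 = 413.3200
Highest R₀: strategy 2 with 413.3200.

413.32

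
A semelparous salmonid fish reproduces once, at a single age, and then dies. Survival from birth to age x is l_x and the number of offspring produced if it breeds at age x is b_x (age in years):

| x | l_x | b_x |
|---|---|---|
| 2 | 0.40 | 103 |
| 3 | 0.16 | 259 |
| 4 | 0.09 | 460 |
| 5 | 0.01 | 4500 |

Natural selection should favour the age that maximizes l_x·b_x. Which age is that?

Expected offspring if breeding at age x = l_x × b_x:
  age 2: 0.40 × 103 = 41.200
  age 3: 0.16 × 259 = 41.440
  age 4: 0.09 × 460 = 41.400
  age 5: 0.01 × 4500 = 45.000
Maximum at age 5 (45.000).

5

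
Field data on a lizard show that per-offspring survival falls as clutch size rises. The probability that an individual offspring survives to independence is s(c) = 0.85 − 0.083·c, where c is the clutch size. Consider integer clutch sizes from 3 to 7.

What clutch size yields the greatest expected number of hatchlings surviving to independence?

5

Expected hatchlings surviving to independence = c × s(c):
  c=3: 3 × 0.601 = 1.803
  c=4: 4 × 0.518 = 2.072
  c=5: 5 × 0.435 = 2.175
  c=6: 6 × 0.352 = 2.112
  c=7: 7 × 0.269 = 1.883
Maximum at c = 5 (2.175 hatchlings surviving to independence).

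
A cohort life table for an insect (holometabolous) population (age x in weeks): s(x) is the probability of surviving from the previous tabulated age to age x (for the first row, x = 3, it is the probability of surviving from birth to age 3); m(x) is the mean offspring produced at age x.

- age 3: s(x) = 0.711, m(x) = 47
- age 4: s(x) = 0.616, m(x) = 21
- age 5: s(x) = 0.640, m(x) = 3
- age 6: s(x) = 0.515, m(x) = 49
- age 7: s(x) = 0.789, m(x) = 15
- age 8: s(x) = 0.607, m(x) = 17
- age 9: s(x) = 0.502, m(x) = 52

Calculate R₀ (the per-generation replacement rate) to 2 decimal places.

Survivorship from birth: l_x = s_3·s_4·…·s_x.
  l_3 = 0.71100
  l_4 = 0.43798
  l_5 = 0.28030
  l_6 = 0.14436
  l_7 = 0.11390
  l_8 = 0.06914
  l_9 = 0.03471
R₀ = Σ l_x m(x):
  age 3: 0.71100 × 47 = 33.4170
  age 4: 0.43798 × 21 = 9.1976
  age 5: 0.28030 × 3 = 0.8409
  age 6: 0.14436 × 49 = 7.0736
  age 7: 0.11390 × 15 = 1.7085
  age 8: 0.06914 × 17 = 1.1754
  age 9: 0.03471 × 52 = 1.8049
R₀ = 33.4170 + 9.1976 + 0.8409 + 7.0736 + 1.7085 + 1.1754 + 1.8049 = 55.2179

55.22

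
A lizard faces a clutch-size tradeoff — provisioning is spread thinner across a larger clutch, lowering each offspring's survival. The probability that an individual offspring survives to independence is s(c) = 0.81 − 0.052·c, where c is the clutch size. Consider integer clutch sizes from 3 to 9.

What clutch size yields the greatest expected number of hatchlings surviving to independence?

Expected hatchlings surviving to independence = c × s(c):
  c=3: 3 × 0.654 = 1.962
  c=4: 4 × 0.602 = 2.408
  c=5: 5 × 0.550 = 2.750
  c=6: 6 × 0.498 = 2.988
  c=7: 7 × 0.446 = 3.122
  c=8: 8 × 0.394 = 3.152
  c=9: 9 × 0.342 = 3.078
Maximum at c = 8 (3.152 hatchlings surviving to independence).

8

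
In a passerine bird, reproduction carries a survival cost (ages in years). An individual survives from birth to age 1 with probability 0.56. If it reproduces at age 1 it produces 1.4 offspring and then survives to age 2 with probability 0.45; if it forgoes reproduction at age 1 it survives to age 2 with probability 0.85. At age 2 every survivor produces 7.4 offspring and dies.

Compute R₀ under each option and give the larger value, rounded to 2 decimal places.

3.52

breed at age 1: R₀ = 0.56 × (1.4 + 0.45 × 7.4) = 0.56 × 4.7300 = 2.6488
delay to age 2: R₀ = 0.56 × (0.85 × 7.4) = 0.56 × 6.2900 = 3.5224
Higher: delay to age 2 (3.5224).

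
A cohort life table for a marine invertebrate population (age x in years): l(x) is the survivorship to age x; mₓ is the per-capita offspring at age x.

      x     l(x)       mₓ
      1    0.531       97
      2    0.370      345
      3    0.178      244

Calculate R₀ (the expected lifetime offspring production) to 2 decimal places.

222.59

R₀ = Σ l(x) mₓ:
  age 1: 0.531 × 97 = 51.5070
  age 2: 0.370 × 345 = 127.6500
  age 3: 0.178 × 244 = 43.4320
R₀ = 51.5070 + 127.6500 + 43.4320 = 222.5890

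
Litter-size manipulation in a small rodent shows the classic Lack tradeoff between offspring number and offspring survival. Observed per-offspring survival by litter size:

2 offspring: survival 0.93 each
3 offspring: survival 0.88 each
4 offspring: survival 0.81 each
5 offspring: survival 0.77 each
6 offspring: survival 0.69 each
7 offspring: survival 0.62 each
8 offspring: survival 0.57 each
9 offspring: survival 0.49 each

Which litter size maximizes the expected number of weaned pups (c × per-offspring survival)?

8

Expected weaned pups = c × s(c):
  c=2: 2 × 0.93 = 1.860
  c=3: 3 × 0.88 = 2.640
  c=4: 4 × 0.81 = 3.240
  c=5: 5 × 0.77 = 3.850
  c=6: 6 × 0.69 = 4.140
  c=7: 7 × 0.62 = 4.340
  c=8: 8 × 0.57 = 4.560
  c=9: 9 × 0.49 = 4.410
Maximum at c = 8 (4.560 weaned pups).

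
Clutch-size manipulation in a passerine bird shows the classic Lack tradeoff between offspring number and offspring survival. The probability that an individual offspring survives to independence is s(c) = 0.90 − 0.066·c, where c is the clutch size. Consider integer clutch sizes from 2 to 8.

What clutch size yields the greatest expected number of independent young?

7

Expected independent young = c × s(c):
  c=2: 2 × 0.768 = 1.536
  c=3: 3 × 0.702 = 2.106
  c=4: 4 × 0.636 = 2.544
  c=5: 5 × 0.570 = 2.850
  c=6: 6 × 0.504 = 3.024
  c=7: 7 × 0.438 = 3.066
  c=8: 8 × 0.372 = 2.976
Maximum at c = 7 (3.066 independent young).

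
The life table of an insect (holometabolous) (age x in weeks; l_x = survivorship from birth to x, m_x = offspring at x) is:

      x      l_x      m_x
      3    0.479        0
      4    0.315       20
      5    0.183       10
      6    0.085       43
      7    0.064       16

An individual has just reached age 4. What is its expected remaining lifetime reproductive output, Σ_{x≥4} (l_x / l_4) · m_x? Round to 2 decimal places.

l_4 = 0.315. Conditional survival from age 4 to x is l_x / l_4.
  x=4: (0.315/0.315) × 20 = 20.0000
  x=5: (0.183/0.315) × 10 = 5.8095
  x=6: (0.085/0.315) × 43 = 11.6032
  x=7: (0.064/0.315) × 16 = 3.2508
Sum = 20.0000 + 5.8095 + 11.6032 + 3.2508 = 40.6635

40.66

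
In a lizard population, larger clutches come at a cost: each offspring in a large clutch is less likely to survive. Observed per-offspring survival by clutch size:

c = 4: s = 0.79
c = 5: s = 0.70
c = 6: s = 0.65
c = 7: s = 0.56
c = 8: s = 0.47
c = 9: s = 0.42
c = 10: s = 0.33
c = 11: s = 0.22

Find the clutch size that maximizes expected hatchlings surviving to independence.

Expected hatchlings surviving to independence = c × s(c):
  c=4: 4 × 0.79 = 3.160
  c=5: 5 × 0.70 = 3.500
  c=6: 6 × 0.65 = 3.900
  c=7: 7 × 0.56 = 3.920
  c=8: 8 × 0.47 = 3.760
  c=9: 9 × 0.42 = 3.780
  c=10: 10 × 0.33 = 3.300
  c=11: 11 × 0.22 = 2.420
Maximum at c = 7 (3.920 hatchlings surviving to independence).

7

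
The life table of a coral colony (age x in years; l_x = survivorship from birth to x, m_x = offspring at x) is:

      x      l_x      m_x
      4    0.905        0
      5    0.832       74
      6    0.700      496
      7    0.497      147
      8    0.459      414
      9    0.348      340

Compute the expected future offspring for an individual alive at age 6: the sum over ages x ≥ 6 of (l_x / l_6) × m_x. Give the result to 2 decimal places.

l_6 = 0.700. Conditional survival from age 6 to x is l_x / l_6.
  x=6: (0.700/0.700) × 496 = 496.0000
  x=7: (0.497/0.700) × 147 = 104.3700
  x=8: (0.459/0.700) × 414 = 271.4657
  x=9: (0.348/0.700) × 340 = 169.0286
Sum = 496.0000 + 104.3700 + 271.4657 + 169.0286 = 1040.8643

1040.86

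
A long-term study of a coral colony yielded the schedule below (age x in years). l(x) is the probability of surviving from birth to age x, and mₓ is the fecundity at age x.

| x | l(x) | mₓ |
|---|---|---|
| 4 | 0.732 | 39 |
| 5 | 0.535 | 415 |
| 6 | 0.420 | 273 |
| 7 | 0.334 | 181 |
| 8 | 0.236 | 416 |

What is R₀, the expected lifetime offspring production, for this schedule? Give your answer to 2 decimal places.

523.86

R₀ = Σ l(x) mₓ:
  age 4: 0.732 × 39 = 28.5480
  age 5: 0.535 × 415 = 222.0250
  age 6: 0.420 × 273 = 114.6600
  age 7: 0.334 × 181 = 60.4540
  age 8: 0.236 × 416 = 98.1760
R₀ = 28.5480 + 222.0250 + 114.6600 + 60.4540 + 98.1760 = 523.8630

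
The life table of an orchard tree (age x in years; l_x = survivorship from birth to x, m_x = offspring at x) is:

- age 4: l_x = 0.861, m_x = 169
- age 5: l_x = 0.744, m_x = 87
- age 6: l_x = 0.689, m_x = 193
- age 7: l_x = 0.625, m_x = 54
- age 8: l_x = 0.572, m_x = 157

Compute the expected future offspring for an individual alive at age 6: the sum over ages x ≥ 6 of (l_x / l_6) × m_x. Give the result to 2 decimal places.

372.32

l_6 = 0.689. Conditional survival from age 6 to x is l_x / l_6.
  x=6: (0.689/0.689) × 193 = 193.0000
  x=7: (0.625/0.689) × 54 = 48.9840
  x=8: (0.572/0.689) × 157 = 130.3396
Sum = 193.0000 + 48.9840 + 130.3396 = 372.3237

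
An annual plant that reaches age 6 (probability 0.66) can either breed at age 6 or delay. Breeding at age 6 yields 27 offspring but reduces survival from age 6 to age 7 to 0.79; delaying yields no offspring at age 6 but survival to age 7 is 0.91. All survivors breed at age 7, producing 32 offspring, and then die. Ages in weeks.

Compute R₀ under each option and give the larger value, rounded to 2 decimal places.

34.50

breed at age 6: R₀ = 0.66 × (27 + 0.79 × 32) = 0.66 × 52.2800 = 34.5048
delay to age 7: R₀ = 0.66 × (0.91 × 32) = 0.66 × 29.1200 = 19.2192
Higher: breed at age 6 (34.5048).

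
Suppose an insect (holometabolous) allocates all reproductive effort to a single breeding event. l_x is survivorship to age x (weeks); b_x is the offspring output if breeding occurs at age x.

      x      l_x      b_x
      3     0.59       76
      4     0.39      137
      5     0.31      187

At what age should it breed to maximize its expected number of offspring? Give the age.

Expected offspring if breeding at age x = l_x × b_x:
  age 3: 0.59 × 76 = 44.840
  age 4: 0.39 × 137 = 53.430
  age 5: 0.31 × 187 = 57.970
Maximum at age 5 (57.970).

5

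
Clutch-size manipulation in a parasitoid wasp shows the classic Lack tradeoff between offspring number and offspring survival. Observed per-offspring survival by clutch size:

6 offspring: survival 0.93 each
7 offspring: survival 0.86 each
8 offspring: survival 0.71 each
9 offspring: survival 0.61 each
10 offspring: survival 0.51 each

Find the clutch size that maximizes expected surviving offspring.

Expected surviving offspring = c × s(c):
  c=6: 6 × 0.93 = 5.580
  c=7: 7 × 0.86 = 6.020
  c=8: 8 × 0.71 = 5.680
  c=9: 9 × 0.61 = 5.490
  c=10: 10 × 0.51 = 5.100
Maximum at c = 7 (6.020 surviving offspring).

7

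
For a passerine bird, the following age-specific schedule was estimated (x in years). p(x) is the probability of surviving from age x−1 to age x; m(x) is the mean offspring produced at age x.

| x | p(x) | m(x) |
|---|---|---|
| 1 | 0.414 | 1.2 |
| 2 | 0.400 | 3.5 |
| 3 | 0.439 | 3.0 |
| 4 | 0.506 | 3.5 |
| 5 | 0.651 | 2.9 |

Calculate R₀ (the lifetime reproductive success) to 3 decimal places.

Survivorship from birth: l_x = p_1·p_2·…·p_x.
  l_1 = 0.41400
  l_2 = 0.16560
  l_3 = 0.07270
  l_4 = 0.03679
  l_5 = 0.02395
R₀ = Σ l_x m(x):
  age 1: 0.41400 × 1.2 = 0.4968
  age 2: 0.16560 × 3.5 = 0.5796
  age 3: 0.07270 × 3.0 = 0.2181
  age 4: 0.03679 × 3.5 = 0.1288
  age 5: 0.02395 × 2.9 = 0.0695
R₀ = 0.4968 + 0.5796 + 0.2181 + 0.1288 + 0.0695 = 1.4927

1.493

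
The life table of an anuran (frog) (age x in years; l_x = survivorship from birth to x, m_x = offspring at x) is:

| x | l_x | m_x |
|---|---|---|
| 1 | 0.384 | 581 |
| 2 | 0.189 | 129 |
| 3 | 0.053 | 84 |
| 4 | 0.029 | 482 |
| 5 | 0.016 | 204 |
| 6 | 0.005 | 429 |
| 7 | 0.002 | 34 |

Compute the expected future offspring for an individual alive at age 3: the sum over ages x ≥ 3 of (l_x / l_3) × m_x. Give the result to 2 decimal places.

451.08

l_3 = 0.053. Conditional survival from age 3 to x is l_x / l_3.
  x=3: (0.053/0.053) × 84 = 84.0000
  x=4: (0.029/0.053) × 482 = 263.7358
  x=5: (0.016/0.053) × 204 = 61.5849
  x=6: (0.005/0.053) × 429 = 40.4717
  x=7: (0.002/0.053) × 34 = 1.2830
Sum = 84.0000 + 263.7358 + 61.5849 + 40.4717 + 1.2830 = 451.0755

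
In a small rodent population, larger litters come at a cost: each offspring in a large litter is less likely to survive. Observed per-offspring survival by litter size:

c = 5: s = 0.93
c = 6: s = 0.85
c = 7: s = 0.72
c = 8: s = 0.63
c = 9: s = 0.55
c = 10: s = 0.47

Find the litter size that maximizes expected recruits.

Expected recruits = c × s(c):
  c=5: 5 × 0.93 = 4.650
  c=6: 6 × 0.85 = 5.100
  c=7: 7 × 0.72 = 5.040
  c=8: 8 × 0.63 = 5.040
  c=9: 9 × 0.55 = 4.950
  c=10: 10 × 0.47 = 4.700
Maximum at c = 6 (5.100 recruits).

6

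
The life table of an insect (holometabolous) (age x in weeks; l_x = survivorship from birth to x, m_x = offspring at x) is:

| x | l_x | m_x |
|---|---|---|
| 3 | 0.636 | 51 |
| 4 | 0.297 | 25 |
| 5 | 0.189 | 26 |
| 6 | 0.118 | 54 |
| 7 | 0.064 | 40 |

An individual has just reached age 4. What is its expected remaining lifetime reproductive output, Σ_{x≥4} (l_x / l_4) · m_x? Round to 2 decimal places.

71.62

l_4 = 0.297. Conditional survival from age 4 to x is l_x / l_4.
  x=4: (0.297/0.297) × 25 = 25.0000
  x=5: (0.189/0.297) × 26 = 16.5455
  x=6: (0.118/0.297) × 54 = 21.4545
  x=7: (0.064/0.297) × 40 = 8.6195
Sum = 25.0000 + 16.5455 + 21.4545 + 8.6195 = 71.6195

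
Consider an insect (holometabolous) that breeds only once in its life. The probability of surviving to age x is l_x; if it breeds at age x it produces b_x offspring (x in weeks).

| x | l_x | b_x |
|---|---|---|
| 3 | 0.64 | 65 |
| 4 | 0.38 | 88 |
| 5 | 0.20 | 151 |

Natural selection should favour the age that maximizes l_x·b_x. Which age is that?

Expected offspring if breeding at age x = l_x × b_x:
  age 3: 0.64 × 65 = 41.600
  age 4: 0.38 × 88 = 33.440
  age 5: 0.20 × 151 = 30.200
Maximum at age 3 (41.600).

3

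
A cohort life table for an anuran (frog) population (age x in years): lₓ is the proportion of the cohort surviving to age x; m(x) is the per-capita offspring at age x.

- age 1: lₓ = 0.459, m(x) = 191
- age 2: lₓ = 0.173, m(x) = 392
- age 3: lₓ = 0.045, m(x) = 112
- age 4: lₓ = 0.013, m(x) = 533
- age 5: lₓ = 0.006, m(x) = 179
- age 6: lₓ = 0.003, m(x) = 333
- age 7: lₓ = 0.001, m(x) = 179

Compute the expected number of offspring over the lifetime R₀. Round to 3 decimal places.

R₀ = Σ lₓ m(x):
  age 1: 0.459 × 191 = 87.6690
  age 2: 0.173 × 392 = 67.8160
  age 3: 0.045 × 112 = 5.0400
  age 4: 0.013 × 533 = 6.9290
  age 5: 0.006 × 179 = 1.0740
  age 6: 0.003 × 333 = 0.9990
  age 7: 0.001 × 179 = 0.1790
R₀ = 87.6690 + 67.8160 + 5.0400 + 6.9290 + 1.0740 + 0.9990 + 0.1790 = 169.7060

169.706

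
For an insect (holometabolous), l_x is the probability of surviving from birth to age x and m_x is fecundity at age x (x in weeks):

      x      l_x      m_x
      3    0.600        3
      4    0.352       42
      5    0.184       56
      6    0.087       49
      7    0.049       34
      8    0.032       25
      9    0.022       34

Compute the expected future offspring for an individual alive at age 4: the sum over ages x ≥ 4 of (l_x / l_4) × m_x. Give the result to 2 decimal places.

l_4 = 0.352. Conditional survival from age 4 to x is l_x / l_4.
  x=4: (0.352/0.352) × 42 = 42.0000
  x=5: (0.184/0.352) × 56 = 29.2727
  x=6: (0.087/0.352) × 49 = 12.1108
  x=7: (0.049/0.352) × 34 = 4.7330
  x=8: (0.032/0.352) × 25 = 2.2727
  x=9: (0.022/0.352) × 34 = 2.1250
Sum = 42.0000 + 29.2727 + 12.1108 + 4.7330 + 2.2727 + 2.1250 = 92.5142

92.51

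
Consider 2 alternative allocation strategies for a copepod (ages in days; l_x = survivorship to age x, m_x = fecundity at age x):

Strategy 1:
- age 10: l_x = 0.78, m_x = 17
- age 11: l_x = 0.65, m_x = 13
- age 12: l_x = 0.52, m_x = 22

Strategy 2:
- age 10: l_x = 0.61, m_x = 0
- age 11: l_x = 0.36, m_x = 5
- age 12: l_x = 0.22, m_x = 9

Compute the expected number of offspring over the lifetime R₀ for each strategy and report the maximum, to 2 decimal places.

33.15

Strategy 1: R₀ = 0.78×17 + 0.65×13 + 0.52×22 = 33.1500
Strategy 2: R₀ = 0.61×0 + 0.36×5 + 0.22×9 = 3.7800
Highest R₀: strategy 1 with 33.1500.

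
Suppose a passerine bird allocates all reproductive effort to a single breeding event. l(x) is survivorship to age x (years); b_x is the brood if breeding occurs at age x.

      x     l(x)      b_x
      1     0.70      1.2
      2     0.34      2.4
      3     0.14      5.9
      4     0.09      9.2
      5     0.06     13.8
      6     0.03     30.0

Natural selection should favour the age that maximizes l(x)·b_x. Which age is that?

Expected offspring if breeding at age x = l(x) × b_x:
  age 1: 0.70 × 1.2 = 0.840
  age 2: 0.34 × 2.4 = 0.816
  age 3: 0.14 × 5.9 = 0.826
  age 4: 0.09 × 9.2 = 0.828
  age 5: 0.06 × 13.8 = 0.828
  age 6: 0.03 × 30.0 = 0.900
Maximum at age 6 (0.900).

6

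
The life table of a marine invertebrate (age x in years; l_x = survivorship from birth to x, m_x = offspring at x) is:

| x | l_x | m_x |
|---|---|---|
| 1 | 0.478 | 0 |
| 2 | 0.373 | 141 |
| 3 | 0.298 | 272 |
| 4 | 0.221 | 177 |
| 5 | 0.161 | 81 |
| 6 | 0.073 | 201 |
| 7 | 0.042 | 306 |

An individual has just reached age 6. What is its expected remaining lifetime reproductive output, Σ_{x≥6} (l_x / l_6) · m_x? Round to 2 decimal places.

377.05

l_6 = 0.073. Conditional survival from age 6 to x is l_x / l_6.
  x=6: (0.073/0.073) × 201 = 201.0000
  x=7: (0.042/0.073) × 306 = 176.0548
Sum = 201.0000 + 176.0548 = 377.0548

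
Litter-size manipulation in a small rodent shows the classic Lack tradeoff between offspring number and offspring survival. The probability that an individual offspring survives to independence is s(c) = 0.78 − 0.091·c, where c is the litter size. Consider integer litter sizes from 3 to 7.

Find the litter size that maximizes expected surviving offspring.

Expected surviving offspring = c × s(c):
  c=3: 3 × 0.507 = 1.521
  c=4: 4 × 0.416 = 1.664
  c=5: 5 × 0.325 = 1.625
  c=6: 6 × 0.234 = 1.404
  c=7: 7 × 0.143 = 1.001
Maximum at c = 4 (1.664 surviving offspring).

4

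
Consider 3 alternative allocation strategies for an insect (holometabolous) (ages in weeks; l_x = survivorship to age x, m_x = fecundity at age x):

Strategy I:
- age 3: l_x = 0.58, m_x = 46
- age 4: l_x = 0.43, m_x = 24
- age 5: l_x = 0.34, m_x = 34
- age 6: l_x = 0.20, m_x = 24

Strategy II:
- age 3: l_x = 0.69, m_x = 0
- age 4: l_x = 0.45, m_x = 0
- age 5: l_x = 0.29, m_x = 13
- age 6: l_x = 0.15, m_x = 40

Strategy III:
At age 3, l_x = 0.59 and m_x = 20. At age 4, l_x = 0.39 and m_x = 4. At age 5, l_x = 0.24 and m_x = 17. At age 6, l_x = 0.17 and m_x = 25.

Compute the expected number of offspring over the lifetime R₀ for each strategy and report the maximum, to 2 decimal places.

53.36

Strategy I: R₀ = 0.58×46 + 0.43×24 + 0.34×34 + 0.20×24 = 53.3600
Strategy II: R₀ = 0.69×0 + 0.45×0 + 0.29×13 + 0.15×40 = 9.7700
Strategy III: R₀ = 0.59×20 + 0.39×4 + 0.24×17 + 0.17×25 = 21.6900
Highest R₀: strategy I with 53.3600.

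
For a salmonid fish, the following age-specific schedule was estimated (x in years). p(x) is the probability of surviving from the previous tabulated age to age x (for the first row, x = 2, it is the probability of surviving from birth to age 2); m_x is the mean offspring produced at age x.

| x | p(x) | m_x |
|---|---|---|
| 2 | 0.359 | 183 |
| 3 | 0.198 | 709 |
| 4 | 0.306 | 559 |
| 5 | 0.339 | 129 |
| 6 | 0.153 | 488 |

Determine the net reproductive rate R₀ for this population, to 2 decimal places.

Survivorship from birth: l_x = p_2·p_3·…·p_x.
  l_2 = 0.35900
  l_3 = 0.07108
  l_4 = 0.02175
  l_5 = 0.00737
  l_6 = 0.00113
R₀ = Σ l_x m_x:
  age 2: 0.35900 × 183 = 65.6970
  age 3: 0.07108 × 709 = 50.3957
  age 4: 0.02175 × 559 = 12.1582
  age 5: 0.00737 × 129 = 0.9507
  age 6: 0.00113 × 488 = 0.5514
R₀ = 65.6970 + 50.3957 + 12.1582 + 0.9507 + 0.5514 = 129.7531

129.75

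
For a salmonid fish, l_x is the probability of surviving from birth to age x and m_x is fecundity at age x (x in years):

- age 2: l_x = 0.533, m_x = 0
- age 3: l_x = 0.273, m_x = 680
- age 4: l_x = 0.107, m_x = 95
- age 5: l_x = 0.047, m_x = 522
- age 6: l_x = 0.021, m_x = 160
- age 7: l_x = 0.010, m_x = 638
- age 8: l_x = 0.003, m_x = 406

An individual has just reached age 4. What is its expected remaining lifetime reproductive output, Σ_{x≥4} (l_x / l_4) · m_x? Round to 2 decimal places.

l_4 = 0.107. Conditional survival from age 4 to x is l_x / l_4.
  x=4: (0.107/0.107) × 95 = 95.0000
  x=5: (0.047/0.107) × 522 = 229.2897
  x=6: (0.021/0.107) × 160 = 31.4019
  x=7: (0.010/0.107) × 638 = 59.6262
  x=8: (0.003/0.107) × 406 = 11.3832
Sum = 95.0000 + 229.2897 + 31.4019 + 59.6262 + 11.3832 = 426.7009

426.70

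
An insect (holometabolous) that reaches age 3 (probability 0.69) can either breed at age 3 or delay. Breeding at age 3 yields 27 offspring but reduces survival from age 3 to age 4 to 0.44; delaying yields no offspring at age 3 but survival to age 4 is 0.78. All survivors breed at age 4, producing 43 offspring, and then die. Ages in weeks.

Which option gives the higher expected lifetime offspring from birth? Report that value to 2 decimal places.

breed at age 3: R₀ = 0.69 × (27 + 0.44 × 43) = 0.69 × 45.9200 = 31.6848
delay to age 4: R₀ = 0.69 × (0.78 × 43) = 0.69 × 33.5400 = 23.1426
Higher: breed at age 3 (31.6848).

31.68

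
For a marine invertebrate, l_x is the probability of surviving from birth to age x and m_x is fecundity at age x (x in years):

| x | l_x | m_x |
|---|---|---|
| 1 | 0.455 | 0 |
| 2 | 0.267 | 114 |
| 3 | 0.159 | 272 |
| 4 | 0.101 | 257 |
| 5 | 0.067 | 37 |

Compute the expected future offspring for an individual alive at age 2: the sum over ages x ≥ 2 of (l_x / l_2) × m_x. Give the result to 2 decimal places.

l_2 = 0.267. Conditional survival from age 2 to x is l_x / l_2.
  x=2: (0.267/0.267) × 114 = 114.0000
  x=3: (0.159/0.267) × 272 = 161.9775
  x=4: (0.101/0.267) × 257 = 97.2172
  x=5: (0.067/0.267) × 37 = 9.2846
Sum = 114.0000 + 161.9775 + 97.2172 + 9.2846 = 382.4794

382.48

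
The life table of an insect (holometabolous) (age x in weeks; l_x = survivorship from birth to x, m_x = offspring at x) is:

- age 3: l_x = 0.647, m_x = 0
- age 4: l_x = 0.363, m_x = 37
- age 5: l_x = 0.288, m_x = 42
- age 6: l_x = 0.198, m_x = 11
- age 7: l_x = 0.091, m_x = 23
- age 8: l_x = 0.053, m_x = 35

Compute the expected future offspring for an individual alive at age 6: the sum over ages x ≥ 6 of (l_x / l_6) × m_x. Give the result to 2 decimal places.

30.94

l_6 = 0.198. Conditional survival from age 6 to x is l_x / l_6.
  x=6: (0.198/0.198) × 11 = 11.0000
  x=7: (0.091/0.198) × 23 = 10.5707
  x=8: (0.053/0.198) × 35 = 9.3687
Sum = 11.0000 + 10.5707 + 9.3687 = 30.9394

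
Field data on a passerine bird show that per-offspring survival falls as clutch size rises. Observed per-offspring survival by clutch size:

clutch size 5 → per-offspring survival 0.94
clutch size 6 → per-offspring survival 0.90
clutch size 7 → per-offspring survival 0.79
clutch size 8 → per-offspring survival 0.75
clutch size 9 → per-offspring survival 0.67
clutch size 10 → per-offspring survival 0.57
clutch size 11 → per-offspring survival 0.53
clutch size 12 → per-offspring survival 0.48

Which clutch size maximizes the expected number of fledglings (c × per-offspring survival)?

Expected fledglings = c × s(c):
  c=5: 5 × 0.94 = 4.700
  c=6: 6 × 0.90 = 5.400
  c=7: 7 × 0.79 = 5.530
  c=8: 8 × 0.75 = 6.000
  c=9: 9 × 0.67 = 6.030
  c=10: 10 × 0.57 = 5.700
  c=11: 11 × 0.53 = 5.830
  c=12: 12 × 0.48 = 5.760
Maximum at c = 9 (6.030 fledglings).

9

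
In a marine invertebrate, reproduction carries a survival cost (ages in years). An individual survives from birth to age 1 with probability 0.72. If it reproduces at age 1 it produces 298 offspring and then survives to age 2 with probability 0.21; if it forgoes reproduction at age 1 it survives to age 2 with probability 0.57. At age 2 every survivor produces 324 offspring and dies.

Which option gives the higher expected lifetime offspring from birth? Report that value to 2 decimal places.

263.55

breed at age 1: R₀ = 0.72 × (298 + 0.21 × 324) = 0.72 × 366.0400 = 263.5488
delay to age 2: R₀ = 0.72 × (0.57 × 324) = 0.72 × 184.6800 = 132.9696
Higher: breed at age 1 (263.5488).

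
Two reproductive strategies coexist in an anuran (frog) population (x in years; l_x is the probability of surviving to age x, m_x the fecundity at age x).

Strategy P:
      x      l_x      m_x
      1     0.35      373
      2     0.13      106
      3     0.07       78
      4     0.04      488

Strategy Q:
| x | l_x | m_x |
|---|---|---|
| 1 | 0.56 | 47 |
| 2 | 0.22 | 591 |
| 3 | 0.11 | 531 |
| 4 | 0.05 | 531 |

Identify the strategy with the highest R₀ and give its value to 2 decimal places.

Strategy P: R₀ = 0.35×373 + 0.13×106 + 0.07×78 + 0.04×488 = 169.3100
Strategy Q: R₀ = 0.56×47 + 0.22×591 + 0.11×531 + 0.05×531 = 241.3000
Highest R₀: strategy Q with 241.3000.

241.30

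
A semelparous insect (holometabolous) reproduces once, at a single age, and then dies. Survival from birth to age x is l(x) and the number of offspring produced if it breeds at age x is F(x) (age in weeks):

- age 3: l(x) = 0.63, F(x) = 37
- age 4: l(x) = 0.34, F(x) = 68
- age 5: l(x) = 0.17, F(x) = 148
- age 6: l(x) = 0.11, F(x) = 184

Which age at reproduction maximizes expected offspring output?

5

Expected offspring if breeding at age x = l(x) × F(x):
  age 3: 0.63 × 37 = 23.310
  age 4: 0.34 × 68 = 23.120
  age 5: 0.17 × 148 = 25.160
  age 6: 0.11 × 184 = 20.240
Maximum at age 5 (25.160).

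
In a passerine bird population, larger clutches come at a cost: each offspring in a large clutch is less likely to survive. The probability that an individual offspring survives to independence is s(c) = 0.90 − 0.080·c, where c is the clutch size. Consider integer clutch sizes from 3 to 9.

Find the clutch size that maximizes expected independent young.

Expected independent young = c × s(c):
  c=3: 3 × 0.660 = 1.980
  c=4: 4 × 0.580 = 2.320
  c=5: 5 × 0.500 = 2.500
  c=6: 6 × 0.420 = 2.520
  c=7: 7 × 0.340 = 2.380
  c=8: 8 × 0.260 = 2.080
  c=9: 9 × 0.180 = 1.620
Maximum at c = 6 (2.520 independent young).

6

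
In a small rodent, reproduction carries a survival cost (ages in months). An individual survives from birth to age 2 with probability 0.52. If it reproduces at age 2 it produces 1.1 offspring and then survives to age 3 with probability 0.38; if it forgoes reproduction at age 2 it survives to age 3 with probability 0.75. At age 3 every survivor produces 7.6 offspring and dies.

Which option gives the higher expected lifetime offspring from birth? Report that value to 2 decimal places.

2.96

breed at age 2: R₀ = 0.52 × (1.1 + 0.38 × 7.6) = 0.52 × 3.9880 = 2.0738
delay to age 3: R₀ = 0.52 × (0.75 × 7.6) = 0.52 × 5.7000 = 2.9640
Higher: delay to age 3 (2.9640).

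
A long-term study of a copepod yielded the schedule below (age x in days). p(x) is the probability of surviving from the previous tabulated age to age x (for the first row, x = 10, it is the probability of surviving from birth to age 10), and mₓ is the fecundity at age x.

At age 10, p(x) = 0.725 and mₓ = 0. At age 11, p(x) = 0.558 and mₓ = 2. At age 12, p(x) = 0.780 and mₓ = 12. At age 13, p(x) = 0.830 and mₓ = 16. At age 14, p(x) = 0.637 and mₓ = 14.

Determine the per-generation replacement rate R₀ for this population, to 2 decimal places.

11.12

Survivorship from birth: l_x = p_10·p_11·…·p_x.
  l_10 = 0.72500
  l_11 = 0.40455
  l_12 = 0.31555
  l_13 = 0.26191
  l_14 = 0.16683
R₀ = Σ l_x mₓ:
  age 10: 0.72500 × 0 = 0.0000
  age 11: 0.40455 × 2 = 0.8091
  age 12: 0.31555 × 12 = 3.7866
  age 13: 0.26191 × 16 = 4.1906
  age 14: 0.16683 × 14 = 2.3356
R₀ = 0.0000 + 0.8091 + 3.7866 + 4.1906 + 2.3356 = 11.1219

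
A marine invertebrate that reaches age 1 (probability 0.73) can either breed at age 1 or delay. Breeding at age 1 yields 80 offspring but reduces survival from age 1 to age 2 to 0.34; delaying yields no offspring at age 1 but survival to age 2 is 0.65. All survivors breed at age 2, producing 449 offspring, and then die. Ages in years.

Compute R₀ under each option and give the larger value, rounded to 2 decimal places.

213.05

breed at age 1: R₀ = 0.73 × (80 + 0.34 × 449) = 0.73 × 232.6600 = 169.8418
delay to age 2: R₀ = 0.73 × (0.65 × 449) = 0.73 × 291.8500 = 213.0505
Higher: delay to age 2 (213.0505).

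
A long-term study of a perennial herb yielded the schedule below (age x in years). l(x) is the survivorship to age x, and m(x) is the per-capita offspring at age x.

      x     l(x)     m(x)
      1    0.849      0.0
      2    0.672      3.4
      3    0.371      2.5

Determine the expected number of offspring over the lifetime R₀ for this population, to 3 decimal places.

3.212

R₀ = Σ l(x) m(x):
  age 1: 0.849 × 0.0 = 0.0000
  age 2: 0.672 × 3.4 = 2.2848
  age 3: 0.371 × 2.5 = 0.9275
R₀ = 0.0000 + 2.2848 + 0.9275 = 3.2123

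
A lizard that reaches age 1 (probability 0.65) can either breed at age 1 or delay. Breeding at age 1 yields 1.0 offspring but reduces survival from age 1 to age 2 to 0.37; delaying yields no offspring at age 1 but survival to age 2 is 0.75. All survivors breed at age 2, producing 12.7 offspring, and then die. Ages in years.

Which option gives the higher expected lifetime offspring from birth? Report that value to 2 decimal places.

6.19

breed at age 1: R₀ = 0.65 × (1.0 + 0.37 × 12.7) = 0.65 × 5.6990 = 3.7043
delay to age 2: R₀ = 0.65 × (0.75 × 12.7) = 0.65 × 9.5250 = 6.1912
Higher: delay to age 2 (6.1912).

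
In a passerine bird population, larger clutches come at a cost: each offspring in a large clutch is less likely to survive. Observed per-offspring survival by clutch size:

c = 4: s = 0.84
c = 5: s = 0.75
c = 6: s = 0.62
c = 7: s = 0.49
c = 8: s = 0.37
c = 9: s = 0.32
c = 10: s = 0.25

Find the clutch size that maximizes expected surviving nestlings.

5

Expected surviving nestlings = c × s(c):
  c=4: 4 × 0.84 = 3.360
  c=5: 5 × 0.75 = 3.750
  c=6: 6 × 0.62 = 3.720
  c=7: 7 × 0.49 = 3.430
  c=8: 8 × 0.37 = 2.960
  c=9: 9 × 0.32 = 2.880
  c=10: 10 × 0.25 = 2.500
Maximum at c = 5 (3.750 surviving nestlings).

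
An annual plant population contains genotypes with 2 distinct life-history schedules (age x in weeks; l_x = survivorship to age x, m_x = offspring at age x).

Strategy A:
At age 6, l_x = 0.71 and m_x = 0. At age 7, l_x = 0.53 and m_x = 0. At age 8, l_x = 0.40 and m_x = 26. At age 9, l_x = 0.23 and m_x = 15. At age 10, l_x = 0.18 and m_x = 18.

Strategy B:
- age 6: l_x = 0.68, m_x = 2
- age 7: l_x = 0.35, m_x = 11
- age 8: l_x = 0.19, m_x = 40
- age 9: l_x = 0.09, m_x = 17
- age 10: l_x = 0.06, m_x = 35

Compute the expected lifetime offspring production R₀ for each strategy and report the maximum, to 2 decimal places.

17.09

Strategy A: R₀ = 0.71×0 + 0.53×0 + 0.40×26 + 0.23×15 + 0.18×18 = 17.0900
Strategy B: R₀ = 0.68×2 + 0.35×11 + 0.19×40 + 0.09×17 + 0.06×35 = 16.4400
Highest R₀: strategy A with 17.0900.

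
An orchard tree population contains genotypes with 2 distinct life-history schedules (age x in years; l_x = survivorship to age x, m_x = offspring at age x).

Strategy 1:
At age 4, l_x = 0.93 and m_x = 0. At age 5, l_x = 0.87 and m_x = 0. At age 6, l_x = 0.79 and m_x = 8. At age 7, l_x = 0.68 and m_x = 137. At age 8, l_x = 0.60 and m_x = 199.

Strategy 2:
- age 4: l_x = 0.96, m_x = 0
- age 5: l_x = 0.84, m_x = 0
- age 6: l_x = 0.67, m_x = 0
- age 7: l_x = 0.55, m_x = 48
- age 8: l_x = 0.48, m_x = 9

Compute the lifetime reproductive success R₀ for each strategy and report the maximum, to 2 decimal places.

Strategy 1: R₀ = 0.93×0 + 0.87×0 + 0.79×8 + 0.68×137 + 0.60×199 = 218.8800
Strategy 2: R₀ = 0.96×0 + 0.84×0 + 0.67×0 + 0.55×48 + 0.48×9 = 30.7200
Highest R₀: strategy 1 with 218.8800.

218.88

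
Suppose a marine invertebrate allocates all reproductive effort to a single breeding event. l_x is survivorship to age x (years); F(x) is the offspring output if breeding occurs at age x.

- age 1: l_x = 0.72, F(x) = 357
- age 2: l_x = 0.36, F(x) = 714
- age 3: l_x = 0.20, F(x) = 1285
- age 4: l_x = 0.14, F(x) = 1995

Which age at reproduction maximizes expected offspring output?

4

Expected offspring if breeding at age x = l_x × F(x):
  age 1: 0.72 × 357 = 257.040
  age 2: 0.36 × 714 = 257.040
  age 3: 0.20 × 1285 = 257.000
  age 4: 0.14 × 1995 = 279.300
Maximum at age 4 (279.300).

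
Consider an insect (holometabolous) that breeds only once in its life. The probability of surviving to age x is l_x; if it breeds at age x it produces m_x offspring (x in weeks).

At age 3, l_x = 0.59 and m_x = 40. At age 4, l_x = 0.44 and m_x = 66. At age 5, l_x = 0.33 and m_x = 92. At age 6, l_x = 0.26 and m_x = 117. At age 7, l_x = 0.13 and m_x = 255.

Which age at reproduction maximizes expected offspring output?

7

Expected offspring if breeding at age x = l_x × m_x:
  age 3: 0.59 × 40 = 23.600
  age 4: 0.44 × 66 = 29.040
  age 5: 0.33 × 92 = 30.360
  age 6: 0.26 × 117 = 30.420
  age 7: 0.13 × 255 = 33.150
Maximum at age 7 (33.150).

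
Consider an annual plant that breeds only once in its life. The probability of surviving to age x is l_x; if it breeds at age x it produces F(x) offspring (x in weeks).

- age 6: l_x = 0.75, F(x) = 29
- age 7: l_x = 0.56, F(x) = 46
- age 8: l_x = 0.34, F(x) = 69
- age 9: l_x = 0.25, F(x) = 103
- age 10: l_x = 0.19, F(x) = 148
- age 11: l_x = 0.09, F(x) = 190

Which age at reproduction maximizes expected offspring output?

Expected offspring if breeding at age x = l_x × F(x):
  age 6: 0.75 × 29 = 21.750
  age 7: 0.56 × 46 = 25.760
  age 8: 0.34 × 69 = 23.460
  age 9: 0.25 × 103 = 25.750
  age 10: 0.19 × 148 = 28.120
  age 11: 0.09 × 190 = 17.100
Maximum at age 10 (28.120).

10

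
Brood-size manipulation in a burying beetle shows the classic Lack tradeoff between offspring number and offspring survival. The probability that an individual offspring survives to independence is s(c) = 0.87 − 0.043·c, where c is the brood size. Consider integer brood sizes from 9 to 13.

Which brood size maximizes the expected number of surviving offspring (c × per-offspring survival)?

Expected surviving offspring = c × s(c):
  c=9: 9 × 0.483 = 4.347
  c=10: 10 × 0.440 = 4.400
  c=11: 11 × 0.397 = 4.367
  c=12: 12 × 0.354 = 4.248
  c=13: 13 × 0.311 = 4.043
Maximum at c = 10 (4.400 surviving offspring).

10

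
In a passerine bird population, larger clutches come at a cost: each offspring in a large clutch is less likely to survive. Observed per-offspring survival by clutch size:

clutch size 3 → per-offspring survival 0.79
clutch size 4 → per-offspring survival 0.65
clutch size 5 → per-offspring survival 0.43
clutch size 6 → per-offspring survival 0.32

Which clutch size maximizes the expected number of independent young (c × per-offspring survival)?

Expected independent young = c × s(c):
  c=3: 3 × 0.79 = 2.370
  c=4: 4 × 0.65 = 2.600
  c=5: 5 × 0.43 = 2.150
  c=6: 6 × 0.32 = 1.920
Maximum at c = 4 (2.600 independent young).

4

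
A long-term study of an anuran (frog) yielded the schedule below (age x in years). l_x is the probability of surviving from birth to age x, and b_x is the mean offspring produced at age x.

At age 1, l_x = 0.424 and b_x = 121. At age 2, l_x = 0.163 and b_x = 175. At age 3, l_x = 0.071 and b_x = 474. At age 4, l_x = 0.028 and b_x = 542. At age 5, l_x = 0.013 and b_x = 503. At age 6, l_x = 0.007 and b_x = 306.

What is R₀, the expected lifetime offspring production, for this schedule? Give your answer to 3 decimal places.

R₀ = Σ l_x b_x:
  age 1: 0.424 × 121 = 51.3040
  age 2: 0.163 × 175 = 28.5250
  age 3: 0.071 × 474 = 33.6540
  age 4: 0.028 × 542 = 15.1760
  age 5: 0.013 × 503 = 6.5390
  age 6: 0.007 × 306 = 2.1420
R₀ = 51.3040 + 28.5250 + 33.6540 + 15.1760 + 6.5390 + 2.1420 = 137.3400

137.340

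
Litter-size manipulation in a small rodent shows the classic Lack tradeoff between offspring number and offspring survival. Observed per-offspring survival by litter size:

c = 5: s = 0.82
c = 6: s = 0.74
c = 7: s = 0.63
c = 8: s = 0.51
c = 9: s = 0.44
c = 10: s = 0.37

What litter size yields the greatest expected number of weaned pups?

6

Expected weaned pups = c × s(c):
  c=5: 5 × 0.82 = 4.100
  c=6: 6 × 0.74 = 4.440
  c=7: 7 × 0.63 = 4.410
  c=8: 8 × 0.51 = 4.080
  c=9: 9 × 0.44 = 3.960
  c=10: 10 × 0.37 = 3.700
Maximum at c = 6 (4.440 weaned pups).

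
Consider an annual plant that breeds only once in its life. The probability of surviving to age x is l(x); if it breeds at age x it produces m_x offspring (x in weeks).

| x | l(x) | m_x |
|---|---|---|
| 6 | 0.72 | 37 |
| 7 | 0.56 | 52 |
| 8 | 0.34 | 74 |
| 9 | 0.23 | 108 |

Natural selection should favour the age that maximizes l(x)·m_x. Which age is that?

Expected offspring if breeding at age x = l(x) × m_x:
  age 6: 0.72 × 37 = 26.640
  age 7: 0.56 × 52 = 29.120
  age 8: 0.34 × 74 = 25.160
  age 9: 0.23 × 108 = 24.840
Maximum at age 7 (29.120).

7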